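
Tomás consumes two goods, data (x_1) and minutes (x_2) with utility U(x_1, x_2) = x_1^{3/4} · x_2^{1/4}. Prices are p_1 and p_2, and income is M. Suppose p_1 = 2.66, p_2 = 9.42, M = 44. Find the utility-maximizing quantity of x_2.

MU_x_1/MU_x_2 = (0.75·x_2)/(0.25·x_1); tangency sets this equal to p_1/p_2.
Rearranging, p_2·x_2 = (1/3)·p_1·x_1. Substituting into the budget gives p_1·x_1·(1 + (1/3)) = M.
Demand: x_1*(p_1,p_2,M) = 0.75·M/p_1 and x_2* = 0.25·M/p_2.
At p_1=2.66, p_2=9.42, M=44: x_2* = 0.25·44/9.42 = 1.1677.

x_2* = 1.1677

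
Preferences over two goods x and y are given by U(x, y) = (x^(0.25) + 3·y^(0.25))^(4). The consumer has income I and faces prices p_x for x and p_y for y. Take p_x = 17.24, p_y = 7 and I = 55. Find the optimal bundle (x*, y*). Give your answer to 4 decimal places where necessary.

x* = 0.4662, y* = 6.709

From the CES first-order condition, (1/3)·(y/x)^(0.75) = p_x/p_y.
Solve for the ratio: y/x = [3·p_x/p_y]^(4/3).
With the ratio pinned down, the budget gives x* = I/(p_x + p_y·(y/x)) and y* = (y/x)·x*.
Numerically y/x = 14.390657, so x* = 55/(17.24 + 7·14.390657) = 0.4662 and y* = 14.390657·0.4662 = 6.709.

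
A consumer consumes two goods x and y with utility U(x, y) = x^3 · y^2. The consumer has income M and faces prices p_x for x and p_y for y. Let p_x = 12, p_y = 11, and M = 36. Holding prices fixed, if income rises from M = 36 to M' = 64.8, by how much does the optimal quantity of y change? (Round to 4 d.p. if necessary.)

The MRS is (3/2)·y/x. Set MRS = p_x/p_y.
So 3·p_y·y = 2·p_x·x; combined with the budget, a share 0.6 of income goes to x.
Demand: x*(p_x,p_y,M) = 0.6·M/p_x and y* = 0.4·M/p_y.
At p_x=12, p_y=11, M=36: y* = 0.4·36/11 = 1.3091.
At M' = 64.8: y* = 2.3564. Change: 2.3564 − 1.3091 = 1.0473.

Δy* = 1.0473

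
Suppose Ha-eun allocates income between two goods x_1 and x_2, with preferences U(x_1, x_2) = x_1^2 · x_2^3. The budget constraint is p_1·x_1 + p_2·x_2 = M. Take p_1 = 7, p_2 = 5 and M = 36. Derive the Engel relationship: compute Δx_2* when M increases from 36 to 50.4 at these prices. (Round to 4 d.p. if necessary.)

The MRS is (2/3)·x_2/x_1. Set MRS = p_1/p_2.
So 2·p_2·x_2 = 3·p_1·x_1; combined with the budget, a share 0.4 of income goes to x_1.
Demand: x_1*(p_1,p_2,M) = 0.4·M/p_1 and x_2* = 0.6·M/p_2.
At p_1=7, p_2=5, M=36: x_2* = 0.6·36/5 = 4.32.
At M' = 50.4: x_2* = 6.048. Change: 6.048 − 4.32 = 1.728.

Δx_2* = 1.728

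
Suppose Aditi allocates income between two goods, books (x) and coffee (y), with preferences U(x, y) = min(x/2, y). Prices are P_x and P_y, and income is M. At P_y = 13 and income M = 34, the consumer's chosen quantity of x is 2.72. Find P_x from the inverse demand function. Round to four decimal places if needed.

P_x = 6

Leontief preferences: the optimum is at the kink where x/2 = y/1, i.e. y = (1/2)·x.
Budget: P_x·x + P_y·(1/2)·x = M, so (2·P_x + P_y)·x = 2·M.
Demand: x*(P_x,P_y,M) = 2·M/(2·P_x + P_y), y* = M/(2·P_x + P_y).
Set x* = 2.72 in the demand function and solve for P_x: P_x = 6.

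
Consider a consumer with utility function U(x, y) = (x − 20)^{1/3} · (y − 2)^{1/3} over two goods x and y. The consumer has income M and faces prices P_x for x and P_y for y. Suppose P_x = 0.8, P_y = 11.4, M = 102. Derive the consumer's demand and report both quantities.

x* = 59.5, y* = 4.7719

This is Cobb-Douglas in (x−20, y−2): tangency gives 1/3·P_y·(y−2) = 1/3·P_x·(x−20).
After buying the subsistence bundle (20, 2), a share 0.5 of the remaining income goes to x: x* = 20 + 0.5·(M − 20P_x − 2P_y)/P_x.
Discretionary income = 102 − 20·0.8 − 2·11.4 = 63.2; x* = 20 + 0.5·63.2/0.8 = 59.5; y* = 2 + 0.5·63.2/11.4 = 4.7719.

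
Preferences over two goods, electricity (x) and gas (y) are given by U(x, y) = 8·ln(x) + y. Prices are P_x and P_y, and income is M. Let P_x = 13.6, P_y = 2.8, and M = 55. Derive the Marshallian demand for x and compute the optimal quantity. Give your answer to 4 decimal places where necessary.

x* = 1.6471

Set MRS = P_x/P_y: (8/x)/1 = P_x/P_y.
So x*(P_x,P_y) = 8·P_y/P_x, independent of income; and y* = (M − 8·P_y)/P_y.
At the given prices: x* = 8·2.8/13.6 = 1.6471.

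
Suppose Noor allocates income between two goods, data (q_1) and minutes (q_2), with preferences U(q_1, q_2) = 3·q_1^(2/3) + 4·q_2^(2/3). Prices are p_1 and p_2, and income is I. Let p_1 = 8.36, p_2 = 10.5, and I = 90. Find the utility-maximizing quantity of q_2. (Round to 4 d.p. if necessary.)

q_2* = 5.1465

MU_q_1 ∝ 3·q_1^(-1/3), MU_q_2 ∝ 4·q_2^(-1/3), so MRS = (3/4)·(q_2/q_1)^(1/3) = p_1/p_2.
Hence q_2/q_1 = ((4/3)·p_1/p_2)^(1/(1/3)), i.e. raised to the 3 power.
With the ratio pinned down, the budget gives q_1* = I/(p_1 + p_2·(q_2/q_1)) and q_2* = (q_2/q_1)·q_1*.
Numerically q_2/q_1 = 1.196374, so q_1* = 90/(8.36 + 10.5·1.196374) = 4.3017 and q_2* = 1.196374·4.3017 = 5.1465.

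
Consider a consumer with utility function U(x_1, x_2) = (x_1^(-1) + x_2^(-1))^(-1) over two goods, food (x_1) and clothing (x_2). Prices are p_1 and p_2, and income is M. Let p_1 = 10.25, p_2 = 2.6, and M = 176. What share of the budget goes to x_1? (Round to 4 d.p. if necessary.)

With the ratio pinned down, the budget gives x_1* = M/(p_1 + p_2·(x_2/x_1)) and x_2* = (x_2/x_1)·x_1*.
Numerically x_2/x_1 = 1.985525, so x_1* = 176/(10.25 + 2.6·1.985525) = 11.4194 and x_2* = 1.985525·11.4194 = 22.6735.
Expenditure on x_1: 10.25·11.4194 = 117.0489; share = 0.6651.

share on x_1 = 0.6651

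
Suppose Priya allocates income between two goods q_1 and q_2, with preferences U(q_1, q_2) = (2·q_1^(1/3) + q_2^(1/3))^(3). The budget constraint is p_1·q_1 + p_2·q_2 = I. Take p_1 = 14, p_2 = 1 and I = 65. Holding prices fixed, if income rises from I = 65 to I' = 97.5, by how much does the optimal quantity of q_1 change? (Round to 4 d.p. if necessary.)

From the CES first-order condition, 2·(q_2/q_1)^(2/3) = p_1/p_2.
Hence q_2/q_1 = ((1/2)·p_1/p_2)^(1/(2/3)), i.e. raised to the 1.5 power.
With the ratio pinned down, the budget gives q_1* = I/(p_1 + p_2·(q_2/q_1)) and q_2* = (q_2/q_1)·q_1*.
Numerically q_2/q_1 = 18.520259, so q_1* = 65/(14 + 1·18.520259) = 1.9988.
At I' = 97.5: q_1* = 2.9981. Change: 2.9981 − 1.9988 = 0.9994.

Δq_1* = 0.9994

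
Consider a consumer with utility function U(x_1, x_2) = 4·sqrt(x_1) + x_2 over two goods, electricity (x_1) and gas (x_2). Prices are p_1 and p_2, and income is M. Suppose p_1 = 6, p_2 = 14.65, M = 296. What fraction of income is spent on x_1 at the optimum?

share on x_1 = 0.4834

Thus x_1* = (2·p_2/p_1)² — independent of M — with the rest of income spent on x_2.
Plugging in: x_1* = (2·14.65/6)² = 23.8469, x_2* = 10.4381.
Expenditure on x_1: 6·23.8469 = 143.0817; share = 0.4834.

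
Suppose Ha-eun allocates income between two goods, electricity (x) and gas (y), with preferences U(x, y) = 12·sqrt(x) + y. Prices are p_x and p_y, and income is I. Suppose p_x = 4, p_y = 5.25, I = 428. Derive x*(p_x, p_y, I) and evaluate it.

Utility is quasi-linear in y; the FOC for x is 6/√x = p_x/p_y.
Solve: √x = 6·p_y/p_x, so x*(p_x,p_y) = (6·p_y/p_x)², and y* = (I − p_x·x*)/p_y.
Plugging in: x* = (6·5.25/4)² = 62.0156.

x* = 62.0156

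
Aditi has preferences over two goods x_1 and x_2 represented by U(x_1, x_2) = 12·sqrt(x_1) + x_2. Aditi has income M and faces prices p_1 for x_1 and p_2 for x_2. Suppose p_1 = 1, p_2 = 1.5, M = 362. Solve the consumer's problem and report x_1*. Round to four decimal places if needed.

x_1* = 81

Thus x_1* = (6·p_2/p_1)² — independent of M — with the rest of income spent on x_2.
Plugging in: x_1* = (6·1.5/1)² = 81.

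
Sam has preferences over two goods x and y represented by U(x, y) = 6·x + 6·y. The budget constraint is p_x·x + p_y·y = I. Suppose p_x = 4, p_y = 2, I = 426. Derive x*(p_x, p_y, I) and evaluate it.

Linear utility — the consumer picks whichever good has higher MU/price: 6/4 = 1.5 vs 6/2 = 3.
y gives more utility per dollar, so spend all income on y: y* = I/p_y, x* = 0.
Numerically: x* = 0, y* = 213.

x* = 0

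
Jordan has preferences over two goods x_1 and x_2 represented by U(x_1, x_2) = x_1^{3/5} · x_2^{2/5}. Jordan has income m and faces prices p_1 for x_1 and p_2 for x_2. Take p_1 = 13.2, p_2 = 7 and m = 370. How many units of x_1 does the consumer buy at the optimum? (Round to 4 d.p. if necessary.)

x_1* = 16.8182

MU_x_1/MU_x_2 = (0.6·x_2)/(0.4·x_1); tangency sets this equal to p_1/p_2.
Rearranging, p_2·x_2 = (2/3)·p_1·x_1. Substituting into the budget gives p_1·x_1·(1 + (2/3)) = m.
Demand: x_1*(p_1,p_2,m) = 0.6·m/p_1 and x_2* = 0.4·m/p_2.
At p_1=13.2, p_2=7, m=370: x_1* = 0.6·370/13.2 = 16.8182.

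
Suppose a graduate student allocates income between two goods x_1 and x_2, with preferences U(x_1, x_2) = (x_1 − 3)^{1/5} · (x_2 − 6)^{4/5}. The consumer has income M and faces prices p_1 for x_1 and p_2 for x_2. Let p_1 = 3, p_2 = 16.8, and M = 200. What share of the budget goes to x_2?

MRS = (1/4)·(x_2−6)/(x_1−3). Tangency with p_1/p_2 gives x_2−6 = 4·(p_1/p_2)·(x_1−3).
After buying the subsistence bundle (3, 6), a share 0.2 of the remaining income goes to x_1: x_1* = 3 + 0.2·(M − 3p_1 − 6p_2)/p_1.
Discretionary income = 200 − 3·3 − 6·16.8 = 90.2; x_1* = 3 + 0.2·90.2/3 = 9.0133; x_2* = 6 + 0.8·90.2/16.8 = 10.2952.
Expenditure on x_2: 16.8·10.2952 = 172.96; share = 0.8648.

share on x_2 = 0.8648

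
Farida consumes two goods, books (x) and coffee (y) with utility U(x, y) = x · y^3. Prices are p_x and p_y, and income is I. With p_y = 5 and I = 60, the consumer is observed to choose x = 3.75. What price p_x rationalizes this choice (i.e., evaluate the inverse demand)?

The MRS is (1/3)·y/x. Set MRS = p_x/p_y.
So p_y·y = 3·p_x·x; combined with the budget, a share 0.25 of income goes to x.
Demand: x*(p_x,p_y,I) = 0.25·I/p_x and y* = 0.75·I/p_y.
Set x* = 3.75 in the demand function and solve for p_x: p_x = 4.

p_x = 4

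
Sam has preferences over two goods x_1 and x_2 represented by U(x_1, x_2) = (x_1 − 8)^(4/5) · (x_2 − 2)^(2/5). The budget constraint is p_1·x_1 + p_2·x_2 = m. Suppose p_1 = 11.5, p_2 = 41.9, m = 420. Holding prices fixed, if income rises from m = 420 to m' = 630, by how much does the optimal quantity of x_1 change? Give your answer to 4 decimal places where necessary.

Δx_1* = 12.1739

Let x_1' = x_1−8, x_2' = x_2−2. MRS = 2·x_2'/x_1' = p_1/p_2.
Substituting into the budget: x_1* = 8 + 2/3·(m − 8·p_1 − 2·p_2)/p_1, and x_2* = 2 + 1/3·(…)/p_2.
Discretionary income = 420 − 8·11.5 − 2·41.9 = 244.2; x_1* = 8 + 2/3·244.2/11.5 = 22.1565.
At m' = 630: x_1* = 34.3304. Change: 34.3304 − 22.1565 = 12.1739.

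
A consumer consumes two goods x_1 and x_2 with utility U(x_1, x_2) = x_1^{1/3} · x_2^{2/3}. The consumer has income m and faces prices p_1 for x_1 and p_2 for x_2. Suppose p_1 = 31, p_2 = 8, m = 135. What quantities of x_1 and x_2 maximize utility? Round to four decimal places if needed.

MU_x_1/MU_x_2 = (1/3·x_2)/(2/3·x_1); tangency sets this equal to p_1/p_2.
Rearranging, p_2·x_2 = 2·p_1·x_1. Substituting into the budget gives p_1·x_1·(1 + 2) = m.
Demand: x_1*(p_1,p_2,m) = 1/3·m/p_1 and x_2* = 2/3·m/p_2.
At p_1=31, p_2=8, m=135: x_1* = 1/3·135/31 = 1.4516, x_2* = 11.25.

x_1* = 1.4516, x_2* = 11.25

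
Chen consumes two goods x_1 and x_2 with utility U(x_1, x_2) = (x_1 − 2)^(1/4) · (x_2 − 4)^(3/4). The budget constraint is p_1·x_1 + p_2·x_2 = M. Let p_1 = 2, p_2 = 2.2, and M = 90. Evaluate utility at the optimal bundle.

V = 20.4797

MRS = (1/3)·(x_2−4)/(x_1−2). Tangency with p_1/p_2 gives x_2−4 = 3·(p_1/p_2)·(x_1−2).
After buying the subsistence bundle (2, 4), a share 0.25 of the remaining income goes to x_1: x_1* = 2 + 0.25·(M − 2p_1 − 4p_2)/p_1.
Discretionary income = 90 − 2·2 − 4·2.2 = 77.2; x_1* = 2 + 0.25·77.2/2 = 11.65; x_2* = 4 + 0.75·77.2/2.2 = 30.3182.
Utility at the optimum: U(11.65, 30.3182) = 20.4797.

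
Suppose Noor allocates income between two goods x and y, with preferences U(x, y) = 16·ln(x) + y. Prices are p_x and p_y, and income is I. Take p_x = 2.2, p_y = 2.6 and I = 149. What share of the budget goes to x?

MU_x = 16/x, MU_y = 1. Tangency: 16/x = p_x/p_y.
So x*(p_x,p_y) = 16·p_y/p_x, independent of income; and y* = (I − 16·p_y)/p_y.
At the given prices: x* = 16·2.6/2.2 = 18.9091, and y* = 41.3077.
Expenditure on x: 2.2·18.9091 = 41.6; share = 0.2792.

share on x = 0.2792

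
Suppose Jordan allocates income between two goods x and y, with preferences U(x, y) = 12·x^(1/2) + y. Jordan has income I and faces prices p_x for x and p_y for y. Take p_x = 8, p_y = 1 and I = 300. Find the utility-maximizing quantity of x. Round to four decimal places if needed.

x* = 0.5625

MU_x = 6/√x, MU_y = 1. Tangency: 6/√x = p_x/p_y.
Solve: √x = 6·p_y/p_x, so x*(p_x,p_y) = (6·p_y/p_x)², and y* = (I − p_x·x*)/p_y.
Plugging in: x* = (6·1/8)² = 0.5625.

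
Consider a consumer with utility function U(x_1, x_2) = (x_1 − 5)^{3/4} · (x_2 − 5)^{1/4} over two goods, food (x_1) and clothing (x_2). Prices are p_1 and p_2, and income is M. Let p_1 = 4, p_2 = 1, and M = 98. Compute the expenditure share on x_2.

MRS = 3·(x_2−5)/(x_1−5). Tangency with p_1/p_2 gives x_2−5 = (1/3)·(p_1/p_2)·(x_1−5).
Substituting into the budget: x_1* = 5 + 0.75·(M − 5·p_1 − 5·p_2)/p_1, and x_2* = 5 + 0.25·(…)/p_2.
Discretionary income = 98 − 5·4 − 5·1 = 73; x_1* = 5 + 0.75·73/4 = 18.6875; x_2* = 5 + 0.25·73/1 = 23.25.
Expenditure on x_2: 1·23.25 = 23.25; share = 0.2372.

share on x_2 = 0.2372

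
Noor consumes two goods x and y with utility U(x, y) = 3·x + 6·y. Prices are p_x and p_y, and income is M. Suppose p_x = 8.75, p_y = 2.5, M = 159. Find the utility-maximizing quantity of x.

Linear utility — the consumer picks whichever good has higher MU/price: 3/8.75 = 0.3429 vs 6/2.5 = 2.4.
y gives more utility per dollar, so spend all income on y: y* = M/p_y, x* = 0.
Numerically: x* = 0, y* = 63.6.

x* = 0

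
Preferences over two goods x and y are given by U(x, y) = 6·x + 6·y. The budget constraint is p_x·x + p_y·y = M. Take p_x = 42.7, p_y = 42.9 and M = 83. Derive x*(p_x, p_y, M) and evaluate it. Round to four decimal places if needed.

x* = 1.9438

Numerically: x* = 1.9438, y* = 0.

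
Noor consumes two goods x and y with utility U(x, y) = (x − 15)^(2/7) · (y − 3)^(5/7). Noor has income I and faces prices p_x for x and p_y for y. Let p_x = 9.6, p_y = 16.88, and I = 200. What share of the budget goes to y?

Let x' = x−15, y' = y−3. MRS = (2/5)·y'/x' = p_x/p_y.
Substituting into the budget: x* = 15 + 2/7·(I − 15·p_x − 3·p_y)/p_x, and y* = 3 + 5/7·(…)/p_y.
Discretionary income = 200 − 15·9.6 − 3·16.88 = 5.36; x* = 15 + 2/7·5.36/9.6 = 15.1595; y* = 3 + 5/7·5.36/16.88 = 3.2268.
Expenditure on y: 16.88·3.2268 = 54.4686; share = 0.2723.

share on y = 0.2723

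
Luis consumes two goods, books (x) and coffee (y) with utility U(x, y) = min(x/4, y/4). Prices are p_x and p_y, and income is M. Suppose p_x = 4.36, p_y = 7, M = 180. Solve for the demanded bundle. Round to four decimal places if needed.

x* = 15.8451, y* = 15.8451

With perfect complements, no substitution: consume in ratio x:y = 4:4.
Budget: p_x·x + p_y·x = M, so (4·p_x + 4·p_y)·x = 4·M.
Demand: x*(p_x,p_y,M) = 4·M/(4·p_x + 4·p_y), y* = 4·M/(4·p_x + 4·p_y).
Here 4·4.36 + 4·7 = 45.44, giving x* = 15.8451 and y* = 15.8451.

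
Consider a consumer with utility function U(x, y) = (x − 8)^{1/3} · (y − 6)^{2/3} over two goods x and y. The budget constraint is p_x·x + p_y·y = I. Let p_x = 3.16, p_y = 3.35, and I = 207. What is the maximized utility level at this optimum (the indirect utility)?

This is Cobb-Douglas in (x−8, y−6): tangency gives 1/3·p_y·(y−6) = 2/3·p_x·(x−8).
Substituting into the budget: x* = 8 + 1/3·(I − 8·p_x − 6·p_y)/p_x, and y* = 6 + 2/3·(…)/p_y.
Discretionary income = 207 − 8·3.16 − 6·3.35 = 161.62; x* = 8 + 1/3·161.62/3.16 = 25.0485; y* = 6 + 2/3·161.62/3.35 = 38.1632.
Utility at the optimum: U(25.0485, 38.1632) = 26.0296.

V = 26.0296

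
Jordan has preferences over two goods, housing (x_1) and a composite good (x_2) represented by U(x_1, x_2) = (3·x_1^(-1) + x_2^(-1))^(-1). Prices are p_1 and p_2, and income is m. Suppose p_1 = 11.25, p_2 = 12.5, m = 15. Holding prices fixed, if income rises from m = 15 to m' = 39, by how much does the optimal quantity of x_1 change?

Numerically x_2/x_1 = 0.547723, so x_1* = 15/(11.25 + 12.5·0.547723) = 0.8289.
At m' = 39: x_1* = 2.1551. Change: 2.1551 − 0.8289 = 1.3262.

Δx_1* = 1.3262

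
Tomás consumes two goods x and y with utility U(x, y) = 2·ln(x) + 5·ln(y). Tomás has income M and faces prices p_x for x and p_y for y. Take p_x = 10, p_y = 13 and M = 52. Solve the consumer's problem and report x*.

x* = 1.4857

Tangency: MRS = (2/5)·y/x = p_x/p_y.
So 2·p_y·y = 5·p_x·x; combined with the budget, a share 2/7 of income goes to x.
Demand: x*(p_x,p_y,M) = 2/7·M/p_x and y* = 5/7·M/p_y.
At p_x=10, p_y=13, M=52: x* = 2/7·52/10 = 1.4857.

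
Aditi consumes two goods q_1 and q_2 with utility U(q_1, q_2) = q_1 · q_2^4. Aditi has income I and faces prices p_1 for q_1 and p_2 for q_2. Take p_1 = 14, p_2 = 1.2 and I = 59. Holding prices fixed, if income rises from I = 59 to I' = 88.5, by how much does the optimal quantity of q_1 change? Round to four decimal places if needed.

Δq_1* = 0.4214

MU_q_1/MU_q_2 = (q_2)/(4·q_1); tangency sets this equal to p_1/p_2.
So p_2·q_2 = 4·p_1·q_1; combined with the budget, a share 0.2 of income goes to q_1.
Demand: q_1*(p_1,p_2,I) = 0.2·I/p_1 and q_2* = 0.8·I/p_2.
At p_1=14, p_2=1.2, I=59: q_1* = 0.2·59/14 = 0.8429.
At I' = 88.5: q_1* = 1.2643. Change: 1.2643 − 0.8429 = 0.4214.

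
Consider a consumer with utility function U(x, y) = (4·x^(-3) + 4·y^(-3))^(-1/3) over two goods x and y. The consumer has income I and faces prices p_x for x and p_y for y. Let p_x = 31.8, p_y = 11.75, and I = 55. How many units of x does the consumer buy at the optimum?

With the ratio pinned down, the budget gives x* = I/(p_x + p_y·(y/x)) and y* = (y/x)·x*.
Numerically y/x = 1.282618, so x* = 55/(31.8 + 11.75·1.282618) = 1.1734.

x* = 1.1734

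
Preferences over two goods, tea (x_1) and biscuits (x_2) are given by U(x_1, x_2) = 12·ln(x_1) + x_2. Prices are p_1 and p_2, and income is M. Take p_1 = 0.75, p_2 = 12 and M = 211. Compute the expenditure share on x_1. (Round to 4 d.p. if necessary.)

Set MRS = p_1/p_2: (12/x_1)/1 = p_1/p_2.
So x_1*(p_1,p_2) = 12·p_2/p_1, independent of income; and x_2* = (M − 12·p_2)/p_2.
At the given prices: x_1* = 12·12/0.75 = 192, and x_2* = 5.5833.
Expenditure on x_1: 0.75·192 = 144; share = 0.6825.

share on x_1 = 0.6825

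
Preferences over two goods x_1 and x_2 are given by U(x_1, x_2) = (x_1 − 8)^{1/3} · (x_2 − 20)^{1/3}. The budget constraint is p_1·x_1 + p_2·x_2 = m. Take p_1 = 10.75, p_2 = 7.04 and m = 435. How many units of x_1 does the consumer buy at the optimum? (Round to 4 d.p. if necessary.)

x_1* = 17.6837

MRS = (x_2−20)/(x_1−8). Tangency with p_1/p_2 gives x_2−20 = (p_1/p_2)·(x_1−8).
Substituting into the budget: x_1* = 8 + 0.5·(m − 8·p_1 − 20·p_2)/p_1, and x_2* = 20 + 0.5·(…)/p_2.
Discretionary income = 435 − 8·10.75 − 20·7.04 = 208.2; x_1* = 8 + 0.5·208.2/10.75 = 17.6837.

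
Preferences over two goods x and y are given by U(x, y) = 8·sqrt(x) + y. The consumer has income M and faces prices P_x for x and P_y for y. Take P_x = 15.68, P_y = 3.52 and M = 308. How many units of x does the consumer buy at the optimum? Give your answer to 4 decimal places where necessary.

Set MRS = P_x/P_y: 4·x^(−1/2) = P_x/P_y.
Thus x* = (4·P_y/P_x)² — independent of M — with the rest of income spent on y.
Plugging in: x* = (4·3.52/15.68)² = 0.8063.

x* = 0.8063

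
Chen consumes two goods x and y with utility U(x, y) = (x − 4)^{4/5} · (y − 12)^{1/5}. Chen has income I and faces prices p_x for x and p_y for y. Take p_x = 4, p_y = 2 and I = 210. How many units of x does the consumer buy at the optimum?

This is Cobb-Douglas in (x−4, y−12): tangency gives 0.8·p_y·(y−12) = 0.2·p_x·(x−4).
After buying the subsistence bundle (4, 12), a share 0.8 of the remaining income goes to x: x* = 4 + 0.8·(I − 4p_x − 12p_y)/p_x.
Discretionary income = 210 − 4·4 − 12·2 = 170; x* = 4 + 0.8·170/4 = 38.

x* = 38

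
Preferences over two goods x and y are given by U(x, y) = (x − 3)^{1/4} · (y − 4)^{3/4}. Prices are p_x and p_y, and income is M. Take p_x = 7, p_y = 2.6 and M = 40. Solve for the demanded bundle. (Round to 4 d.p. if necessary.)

MRS = (1/3)·(y−4)/(x−3). Tangency with p_x/p_y gives y−4 = 3·(p_x/p_y)·(x−3).
Substituting into the budget: x* = 3 + 0.25·(M − 3·p_x − 4·p_y)/p_x, and y* = 4 + 0.75·(…)/p_y.
Discretionary income = 40 − 3·7 − 4·2.6 = 8.6; x* = 3 + 0.25·8.6/7 = 3.3071; y* = 4 + 0.75·8.6/2.6 = 6.4808.

x* = 3.3071, y* = 6.4808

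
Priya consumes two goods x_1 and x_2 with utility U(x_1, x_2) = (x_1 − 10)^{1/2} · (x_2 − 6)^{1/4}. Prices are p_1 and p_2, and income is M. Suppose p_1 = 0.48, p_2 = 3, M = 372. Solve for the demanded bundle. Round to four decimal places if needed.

This is Cobb-Douglas in (x_1−10, x_2−6): tangency gives 0.5·p_2·(x_2−6) = 0.25·p_1·(x_1−10).
After buying the subsistence bundle (10, 6), a share 2/3 of the remaining income goes to x_1: x_1* = 10 + 2/3·(M − 10p_1 − 6p_2)/p_1.
Discretionary income = 372 − 10·0.48 − 6·3 = 349.2; x_1* = 10 + 2/3·349.2/0.48 = 495; x_2* = 6 + 1/3·349.2/3 = 44.8.

x_1* = 495, x_2* = 44.8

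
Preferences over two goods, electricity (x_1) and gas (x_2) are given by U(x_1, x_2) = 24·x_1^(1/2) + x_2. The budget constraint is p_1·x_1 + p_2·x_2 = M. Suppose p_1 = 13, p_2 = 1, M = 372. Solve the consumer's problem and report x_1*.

x_1* = 0.8521

Thus x_1* = (12·p_2/p_1)² — independent of M — with the rest of income spent on x_2.
Plugging in: x_1* = (12·1/13)² = 0.8521.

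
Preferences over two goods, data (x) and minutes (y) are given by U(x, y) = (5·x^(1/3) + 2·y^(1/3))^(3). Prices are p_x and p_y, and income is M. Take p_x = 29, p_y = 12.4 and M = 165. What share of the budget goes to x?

share on x = 0.721

MRS = MU_x/MU_y = (5/2)·(y/x)^(2/3). Set equal to p_x/p_y.
Hence y/x = ((2/5)·p_x/p_y)^(1/(2/3)), i.e. raised to the 1.5 power.
Substitute y = (y/x)·x into the budget: x* = M/(p_x + p_y·(y/x)).
Numerically y/x = 0.904804, so x* = 165/(29 + 12.4·0.904804) = 4.1025 and y* = 0.904804·4.1025 = 3.7119.
Expenditure on x: 29·4.1025 = 118.9719; share = 0.721.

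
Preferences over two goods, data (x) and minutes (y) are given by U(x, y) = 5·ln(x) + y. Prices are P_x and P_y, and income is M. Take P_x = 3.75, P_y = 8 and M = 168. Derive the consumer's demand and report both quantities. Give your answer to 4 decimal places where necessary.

x* = 10.6667, y* = 16

MU_x = 5/x, MU_y = 1. Tangency: 5/x = P_x/P_y.
So x*(P_x,P_y) = 5·P_y/P_x, independent of income; and y* = (M − 5·P_y)/P_y.
At the given prices: x* = 5·8/3.75 = 10.6667, and y* = 16.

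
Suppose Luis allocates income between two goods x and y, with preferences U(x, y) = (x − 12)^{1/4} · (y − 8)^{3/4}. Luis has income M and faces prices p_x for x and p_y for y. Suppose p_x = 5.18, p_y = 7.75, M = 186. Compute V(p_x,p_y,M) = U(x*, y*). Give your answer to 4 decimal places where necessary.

V = 5.0291

MRS = (1/3)·(y−8)/(x−12). Tangency with p_x/p_y gives y−8 = 3·(p_x/p_y)·(x−12).
After buying the subsistence bundle (12, 8), a share 0.25 of the remaining income goes to x: x* = 12 + 0.25·(M − 12p_x − 8p_y)/p_x.
Discretionary income = 186 − 12·5.18 − 8·7.75 = 61.84; x* = 12 + 0.25·61.84/5.18 = 14.9846; y* = 8 + 0.75·61.84/7.75 = 13.9845.
Utility at the optimum: U(14.9846, 13.9845) = 5.0291.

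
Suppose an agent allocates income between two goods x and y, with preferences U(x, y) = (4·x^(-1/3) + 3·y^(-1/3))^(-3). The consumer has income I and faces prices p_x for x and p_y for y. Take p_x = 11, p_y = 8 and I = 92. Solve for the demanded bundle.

x* = 4.795, y* = 4.9069

From the CES first-order condition, (4/3)·(y/x)^(4/3) = p_x/p_y.
Hence y/x = ((3/4)·p_x/p_y)^(1/(4/3)), i.e. raised to the 0.75 power.
With the ratio pinned down, the budget gives x* = I/(p_x + p_y·(y/x)) and y* = (y/x)·x*.
Numerically y/x = 1.023347, so x* = 92/(11 + 8·1.023347) = 4.795 and y* = 1.023347·4.795 = 4.9069.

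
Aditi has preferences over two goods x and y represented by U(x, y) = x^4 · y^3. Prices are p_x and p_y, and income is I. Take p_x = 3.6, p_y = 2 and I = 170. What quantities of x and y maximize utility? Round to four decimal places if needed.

x* = 26.9841, y* = 36.4286

Demand: x*(p_x,p_y,I) = 4/7·I/p_x and y* = 3/7·I/p_y.
At p_x=3.6, p_y=2, I=170: x* = 4/7·170/3.6 = 26.9841, y* = 36.4286.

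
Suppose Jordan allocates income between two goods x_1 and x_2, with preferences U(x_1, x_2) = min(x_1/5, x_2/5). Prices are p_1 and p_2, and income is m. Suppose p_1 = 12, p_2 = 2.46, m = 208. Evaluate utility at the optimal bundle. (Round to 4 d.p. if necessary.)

V = 2.8769

Leontief preferences: the optimum is at the kink where x_1/5 = x_2/5, i.e. x_2 = x_1.
Budget: p_1·x_1 + p_2·x_1 = m, so (5·p_1 + 5·p_2)·x_1 = 5·m.
Demand: x_1*(p_1,p_2,m) = 5·m/(5·p_1 + 5·p_2), x_2* = 5·m/(5·p_1 + 5·p_2).
Here 5·12 + 5·2.46 = 72.3, giving x_1* = 14.3845 and x_2* = 14.3845.
Utility at the optimum: U(14.3845, 14.3845) = 2.8769.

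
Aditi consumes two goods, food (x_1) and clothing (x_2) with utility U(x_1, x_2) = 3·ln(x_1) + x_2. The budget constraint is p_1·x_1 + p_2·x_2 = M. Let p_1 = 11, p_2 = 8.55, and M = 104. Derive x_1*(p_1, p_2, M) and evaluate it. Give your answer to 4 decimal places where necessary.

x_1* = 2.3318

Set MRS = p_1/p_2: (3/x_1)/1 = p_1/p_2.
So x_1*(p_1,p_2) = 3·p_2/p_1, independent of income; and x_2* = (M − 3·p_2)/p_2.
At the given prices: x_1* = 3·8.55/11 = 2.3318.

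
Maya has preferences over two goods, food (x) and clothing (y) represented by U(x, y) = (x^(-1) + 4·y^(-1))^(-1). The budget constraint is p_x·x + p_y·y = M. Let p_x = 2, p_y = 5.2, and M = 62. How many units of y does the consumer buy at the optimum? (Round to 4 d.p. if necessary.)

y* = 9.101

MRS = MU_x/MU_y = (1/4)·(y/x)^(2). Set equal to p_x/p_y.
Hence y/x = (4·p_x/p_y)^(1/(2)), i.e. raised to the 0.5 power.
Substitute y = (y/x)·x into the budget: x* = M/(p_x + p_y·(y/x)).
Numerically y/x = 1.240347, so x* = 62/(2 + 5.2·1.240347) = 7.3374 and y* = 1.240347·7.3374 = 9.101.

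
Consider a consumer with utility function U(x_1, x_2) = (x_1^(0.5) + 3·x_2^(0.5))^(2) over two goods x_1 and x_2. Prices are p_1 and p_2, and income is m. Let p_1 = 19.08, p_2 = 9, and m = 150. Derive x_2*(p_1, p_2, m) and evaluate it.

x_2* = 15.8367

MRS = MU_x_1/MU_x_2 = (1/3)·(x_2/x_1)^(0.5). Set equal to p_1/p_2.
Solve for the ratio: x_2/x_1 = [3·p_1/p_2]^(2).
Substitute x_2 = (x_2/x_1)·x_1 into the budget: x_1* = m/(p_1 + p_2·(x_2/x_1)).
Numerically x_2/x_1 = 40.4496, so x_1* = 150/(19.08 + 9·40.4496) = 0.3915 and x_2* = 40.4496·0.3915 = 15.8367.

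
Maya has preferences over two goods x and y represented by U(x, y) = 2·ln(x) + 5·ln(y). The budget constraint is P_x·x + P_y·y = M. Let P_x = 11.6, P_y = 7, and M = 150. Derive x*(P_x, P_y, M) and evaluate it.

x* = 3.6946

Demand: x*(P_x,P_y,M) = 2/7·M/P_x and y* = 5/7·M/P_y.
At P_x=11.6, P_y=7, M=150: x* = 2/7·150/11.6 = 3.6946.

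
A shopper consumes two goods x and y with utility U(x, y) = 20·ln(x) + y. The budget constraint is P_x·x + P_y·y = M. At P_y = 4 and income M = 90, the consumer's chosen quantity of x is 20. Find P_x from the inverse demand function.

P_x = 4

MU_x = 20/x, MU_y = 1. Tangency: 20/x = P_x/P_y.
So x*(P_x,P_y) = 20·P_y/P_x, independent of income; and y* = (M − 20·P_y)/P_y.
Set x* = 20 in the demand function and solve for P_x: P_x = 4.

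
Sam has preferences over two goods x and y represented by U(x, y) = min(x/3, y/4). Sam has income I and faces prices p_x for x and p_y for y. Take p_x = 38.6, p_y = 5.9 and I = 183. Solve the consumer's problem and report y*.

y* = 5.2511

With perfect complements, no substitution: consume in ratio x:y = 3:4.
Budget: p_x·x + p_y·(4/3)·x = I, so (3·p_x + 4·p_y)·x = 3·I.
Demand: x*(p_x,p_y,I) = 3·I/(3·p_x + 4·p_y), y* = 4·I/(3·p_x + 4·p_y).
Here 3·38.6 + 4·5.9 = 139.4, giving y* = 5.2511.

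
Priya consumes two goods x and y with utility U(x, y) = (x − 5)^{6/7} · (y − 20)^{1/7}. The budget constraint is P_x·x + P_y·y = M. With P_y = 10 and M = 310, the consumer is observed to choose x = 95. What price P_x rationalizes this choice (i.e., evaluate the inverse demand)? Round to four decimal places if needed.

Let x' = x−5, y' = y−20. MRS = 6·y'/x' = P_x/P_y.
After buying the subsistence bundle (5, 20), a share 6/7 of the remaining income goes to x: x* = 5 + 6/7·(M − 5P_x − 20P_y)/P_x.
Set x* = 95 in the demand function and solve for P_x: P_x = 1.

P_x = 1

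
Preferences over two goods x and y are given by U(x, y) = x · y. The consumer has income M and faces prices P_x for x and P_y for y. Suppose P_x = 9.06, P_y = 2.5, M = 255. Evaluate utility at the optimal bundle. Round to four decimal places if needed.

Tangency: MRS = y/x = P_x/P_y.
So P_y·y = P_x·x; combined with the budget, a share 0.5 of income goes to x.
Demand: x*(P_x,P_y,M) = 0.5·M/P_x and y* = 0.5·M/P_y.
At P_x=9.06, P_y=2.5, M=255: x* = 0.5·255/9.06 = 14.0728, y* = 51.
Utility at the optimum: U(14.0728, 51) = 717.7152.

V = 717.7152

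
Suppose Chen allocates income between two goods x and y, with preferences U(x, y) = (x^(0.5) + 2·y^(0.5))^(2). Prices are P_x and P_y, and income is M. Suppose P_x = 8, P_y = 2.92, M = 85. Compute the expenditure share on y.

share on y = 0.9164

From the CES first-order condition, (1/2)·(y/x)^(0.5) = P_x/P_y.
Hence y/x = (2·P_x/P_y)^(1/(0.5)), i.e. raised to the 2 power.
Substitute y = (y/x)·x into the budget: x* = M/(P_x + P_y·(y/x)).
Numerically y/x = 30.024395, so x* = 85/(8 + 2.92·30.024395) = 0.8885 and y* = 30.024395·0.8885 = 26.6755.
Expenditure on y: 2.92·26.6755 = 77.8923; share = 0.9164.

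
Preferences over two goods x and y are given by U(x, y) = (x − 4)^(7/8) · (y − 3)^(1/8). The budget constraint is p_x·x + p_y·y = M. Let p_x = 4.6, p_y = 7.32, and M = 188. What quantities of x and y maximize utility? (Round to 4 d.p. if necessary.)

x* = 32.0837, y* = 5.5212

MRS = 7·(y−3)/(x−4). Tangency with p_x/p_y gives y−3 = (1/7)·(p_x/p_y)·(x−4).
Substituting into the budget: x* = 4 + 0.875·(M − 4·p_x − 3·p_y)/p_x, and y* = 3 + 0.125·(…)/p_y.
Discretionary income = 188 − 4·4.6 − 3·7.32 = 147.64; x* = 4 + 0.875·147.64/4.6 = 32.0837; y* = 3 + 0.125·147.64/7.32 = 5.5212.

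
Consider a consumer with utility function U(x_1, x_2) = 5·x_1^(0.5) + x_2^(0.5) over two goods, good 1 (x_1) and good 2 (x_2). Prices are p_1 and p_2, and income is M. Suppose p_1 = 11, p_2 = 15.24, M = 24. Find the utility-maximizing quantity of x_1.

MRS = MU_x_1/MU_x_2 = 5·(x_2/x_1)^(0.5). Set equal to p_1/p_2.
Hence x_2/x_1 = ((1/5)·p_1/p_2)^(1/(0.5)), i.e. raised to the 2 power.
With the ratio pinned down, the budget gives x_1* = M/(p_1 + p_2·(x_2/x_1)) and x_2* = (x_2/x_1)·x_1*.
Numerically x_2/x_1 = 0.020839, so x_1* = 24/(11 + 15.24·0.020839) = 2.1206.

x_1* = 2.1206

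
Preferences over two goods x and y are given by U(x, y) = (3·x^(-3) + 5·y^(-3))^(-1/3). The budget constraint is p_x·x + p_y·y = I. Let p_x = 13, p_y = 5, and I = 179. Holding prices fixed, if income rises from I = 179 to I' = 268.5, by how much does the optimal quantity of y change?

MU_x ∝ 3·x^(-4), MU_y ∝ 5·y^(-4), so MRS = (3/5)·(y/x)^(4) = p_x/p_y.
Hence y/x = ((5/3)·p_x/p_y)^(1/(4)), i.e. raised to the 0.25 power.
Substitute y = (y/x)·x into the budget: x* = I/(p_x + p_y·(y/x)).
Numerically y/x = 1.442798, so x* = 179/(13 + 5·1.442798) = 8.8553 and y* = 1.442798·8.8553 = 12.7763.
At I' = 268.5: y* = 19.1645. Change: 19.1645 − 12.7763 = 6.3882.

Δy* = 6.3882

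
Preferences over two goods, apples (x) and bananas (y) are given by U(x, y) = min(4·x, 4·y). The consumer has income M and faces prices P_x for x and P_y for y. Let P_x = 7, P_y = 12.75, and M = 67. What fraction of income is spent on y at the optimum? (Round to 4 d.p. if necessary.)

share on y = 0.6456

Demand: x*(P_x,P_y,M) = 4·M/(4·P_x + 4·P_y), y* = 4·M/(4·P_x + 4·P_y).
Here 4·7 + 4·12.75 = 79, giving x* = 3.3924 and y* = 3.3924.
Expenditure on y: 12.75·3.3924 = 43.2532; share = 0.6456.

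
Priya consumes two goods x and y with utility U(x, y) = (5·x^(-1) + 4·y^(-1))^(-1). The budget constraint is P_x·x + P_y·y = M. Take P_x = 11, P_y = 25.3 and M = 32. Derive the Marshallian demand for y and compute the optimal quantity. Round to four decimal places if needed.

MU_x ∝ 5·x^(-2), MU_y ∝ 4·y^(-2), so MRS = (5/4)·(y/x)^(2) = P_x/P_y.
Hence y/x = ((4/5)·P_x/P_y)^(1/(2)), i.e. raised to the 0.5 power.
Substitute y = (y/x)·x into the budget: x* = M/(P_x + P_y·(y/x)).
Numerically y/x = 0.589768, so x* = 32/(11 + 25.3·0.589768) = 1.2345 and y* = 0.589768·1.2345 = 0.7281.

y* = 0.7281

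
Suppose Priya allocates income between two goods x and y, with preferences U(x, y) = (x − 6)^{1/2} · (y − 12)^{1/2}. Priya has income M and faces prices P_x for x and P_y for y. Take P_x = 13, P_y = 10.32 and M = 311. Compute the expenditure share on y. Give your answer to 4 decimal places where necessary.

share on y = 0.5737

Let x' = x−6, y' = y−12. MRS = y'/x' = P_x/P_y.
After buying the subsistence bundle (6, 12), a share 0.5 of the remaining income goes to x: x* = 6 + 0.5·(M − 6P_x − 12P_y)/P_x.
Discretionary income = 311 − 6·13 − 12·10.32 = 109.16; x* = 6 + 0.5·109.16/13 = 10.1985; y* = 12 + 0.5·109.16/10.32 = 17.2888.
Expenditure on y: 10.32·17.2888 = 178.42; share = 0.5737.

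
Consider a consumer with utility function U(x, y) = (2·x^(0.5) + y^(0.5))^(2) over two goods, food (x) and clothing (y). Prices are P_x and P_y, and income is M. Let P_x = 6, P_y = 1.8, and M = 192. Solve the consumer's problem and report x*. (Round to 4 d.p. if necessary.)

x* = 17.4545

From the CES first-order condition, 2·(y/x)^(0.5) = P_x/P_y.
Hence y/x = ((1/2)·P_x/P_y)^(1/(0.5)), i.e. raised to the 2 power.
With the ratio pinned down, the budget gives x* = M/(P_x + P_y·(y/x)) and y* = (y/x)·x*.
Numerically y/x = 2.777778, so x* = 192/(6 + 1.8·2.777778) = 17.4545.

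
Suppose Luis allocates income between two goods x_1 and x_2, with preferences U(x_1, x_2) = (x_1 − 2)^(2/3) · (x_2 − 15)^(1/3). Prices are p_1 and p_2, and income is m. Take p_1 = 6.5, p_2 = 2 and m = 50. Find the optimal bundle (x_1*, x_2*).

x_1* = 2.7179, x_2* = 16.1667

After buying the subsistence bundle (2, 15), a share 2/3 of the remaining income goes to x_1: x_1* = 2 + 2/3·(m − 2p_1 − 15p_2)/p_1.
Discretionary income = 50 − 2·6.5 − 15·2 = 7; x_1* = 2 + 2/3·7/6.5 = 2.7179; x_2* = 15 + 1/3·7/2 = 16.1667.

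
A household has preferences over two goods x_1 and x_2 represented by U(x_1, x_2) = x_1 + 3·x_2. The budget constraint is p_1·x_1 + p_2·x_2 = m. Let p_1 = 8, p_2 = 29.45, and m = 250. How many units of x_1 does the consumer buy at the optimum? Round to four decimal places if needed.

x_1* = 31.25

Linear utility — the consumer picks whichever good has higher MU/price: 1/8 = 0.125 vs 3/29.45 = 0.1019.
x_1 gives more utility per dollar, so spend all income on x_1: x_1* = m/p_1, x_2* = 0.
Numerically: x_1* = 31.25, x_2* = 0.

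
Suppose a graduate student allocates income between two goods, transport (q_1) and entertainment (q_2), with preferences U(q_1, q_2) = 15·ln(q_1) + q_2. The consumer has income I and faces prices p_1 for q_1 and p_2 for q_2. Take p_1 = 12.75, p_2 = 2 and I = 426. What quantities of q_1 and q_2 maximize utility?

q_1* = 2.3529, q_2* = 198

Set MRS = p_1/p_2: (15/q_1)/1 = p_1/p_2.
So q_1*(p_1,p_2) = 15·p_2/p_1, independent of income; and q_2* = (I − 15·p_2)/p_2.
At the given prices: q_1* = 15·2/12.75 = 2.3529, and q_2* = 198.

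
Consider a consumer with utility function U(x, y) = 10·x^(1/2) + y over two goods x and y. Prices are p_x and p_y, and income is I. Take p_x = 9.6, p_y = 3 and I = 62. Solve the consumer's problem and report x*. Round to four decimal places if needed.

Set MRS = p_x/p_y: 5·x^(−1/2) = p_x/p_y.
Solve: √x = 5·p_y/p_x, so x*(p_x,p_y) = (5·p_y/p_x)², and y* = (I − p_x·x*)/p_y.
Plugging in: x* = (5·3/9.6)² = 2.4414.

x* = 2.4414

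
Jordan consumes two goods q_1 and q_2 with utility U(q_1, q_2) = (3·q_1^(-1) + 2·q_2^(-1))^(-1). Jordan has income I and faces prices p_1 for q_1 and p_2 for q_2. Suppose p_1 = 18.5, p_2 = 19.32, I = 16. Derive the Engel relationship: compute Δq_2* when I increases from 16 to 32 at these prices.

Δq_2* = 0.3767

Numerically q_2/q_1 = 0.798981, so q_1* = 16/(18.5 + 19.32·0.798981) = 0.4715 and q_2* = 0.798981·0.4715 = 0.3767.
At I' = 32: q_2* = 0.7534. Change: 0.7534 − 0.3767 = 0.3767.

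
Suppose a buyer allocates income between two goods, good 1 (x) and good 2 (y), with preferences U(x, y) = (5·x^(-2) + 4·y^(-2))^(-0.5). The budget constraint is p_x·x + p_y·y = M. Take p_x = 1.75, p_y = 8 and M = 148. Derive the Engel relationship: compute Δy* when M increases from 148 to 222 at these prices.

From the CES first-order condition, (5/4)·(y/x)^(3) = p_x/p_y.
Solve for the ratio: y/x = [(4/5)·p_x/p_y]^(1/3).
Substitute y = (y/x)·x into the budget: x* = M/(p_x + p_y·(y/x)).
Numerically y/x = 0.559344, so x* = 148/(1.75 + 8·0.559344) = 23.776 and y* = 0.559344·23.776 = 13.299.
At M' = 222: y* = 19.9485. Change: 19.9485 − 13.299 = 6.6495.

Δy* = 6.6495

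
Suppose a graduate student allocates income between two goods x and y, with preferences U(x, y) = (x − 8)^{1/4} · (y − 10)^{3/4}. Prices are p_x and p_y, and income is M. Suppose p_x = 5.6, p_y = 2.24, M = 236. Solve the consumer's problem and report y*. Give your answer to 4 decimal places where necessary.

After buying the subsistence bundle (8, 10), a share 0.25 of the remaining income goes to x: x* = 8 + 0.25·(M − 8p_x − 10p_y)/p_x.
Discretionary income = 236 − 8·5.6 − 10·2.24 = 168.8; y* = 10 + 0.75·168.8/2.24 = 66.5179.

y* = 66.5179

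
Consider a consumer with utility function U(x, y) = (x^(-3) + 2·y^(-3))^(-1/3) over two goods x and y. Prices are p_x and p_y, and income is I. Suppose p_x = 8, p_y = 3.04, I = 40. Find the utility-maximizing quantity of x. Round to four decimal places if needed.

MU_x ∝ x^(-4), MU_y ∝ 2·y^(-4), so MRS = (1/2)·(y/x)^(4) = p_x/p_y.
Solve for the ratio: y/x = [2·p_x/p_y]^(0.25).
Substitute y = (y/x)·x into the budget: x* = I/(p_x + p_y·(y/x)).
Numerically y/x = 1.514648, so x* = 40/(8 + 3.04·1.514648) = 3.1735.

x* = 3.1735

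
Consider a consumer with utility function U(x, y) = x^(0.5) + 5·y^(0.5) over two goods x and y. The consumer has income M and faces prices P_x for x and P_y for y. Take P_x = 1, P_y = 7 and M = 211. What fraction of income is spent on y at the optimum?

share on y = 0.7812

From the CES first-order condition, (1/5)·(y/x)^(0.5) = P_x/P_y.
Hence y/x = (5·P_x/P_y)^(1/(0.5)), i.e. raised to the 2 power.
Substitute y = (y/x)·x into the budget: x* = M/(P_x + P_y·(y/x)).
Numerically y/x = 0.510204, so x* = 211/(1 + 7·0.510204) = 46.1562 and y* = 0.510204·46.1562 = 23.5491.
Expenditure on y: 7·23.5491 = 164.8438; share = 0.7812.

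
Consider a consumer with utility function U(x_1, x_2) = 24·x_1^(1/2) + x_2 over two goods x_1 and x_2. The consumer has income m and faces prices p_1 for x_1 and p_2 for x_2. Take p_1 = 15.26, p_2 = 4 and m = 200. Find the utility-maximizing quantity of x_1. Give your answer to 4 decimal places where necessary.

x_1* = 9.894

Utility is quasi-linear in x_2; the FOC for x_1 is 12/√x_1 = p_1/p_2.
Solve: √x_1 = 12·p_2/p_1, so x_1*(p_1,p_2) = (12·p_2/p_1)², and x_2* = (m − p_1·x_1*)/p_2.
Plugging in: x_1* = (12·4/15.26)² = 9.894.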